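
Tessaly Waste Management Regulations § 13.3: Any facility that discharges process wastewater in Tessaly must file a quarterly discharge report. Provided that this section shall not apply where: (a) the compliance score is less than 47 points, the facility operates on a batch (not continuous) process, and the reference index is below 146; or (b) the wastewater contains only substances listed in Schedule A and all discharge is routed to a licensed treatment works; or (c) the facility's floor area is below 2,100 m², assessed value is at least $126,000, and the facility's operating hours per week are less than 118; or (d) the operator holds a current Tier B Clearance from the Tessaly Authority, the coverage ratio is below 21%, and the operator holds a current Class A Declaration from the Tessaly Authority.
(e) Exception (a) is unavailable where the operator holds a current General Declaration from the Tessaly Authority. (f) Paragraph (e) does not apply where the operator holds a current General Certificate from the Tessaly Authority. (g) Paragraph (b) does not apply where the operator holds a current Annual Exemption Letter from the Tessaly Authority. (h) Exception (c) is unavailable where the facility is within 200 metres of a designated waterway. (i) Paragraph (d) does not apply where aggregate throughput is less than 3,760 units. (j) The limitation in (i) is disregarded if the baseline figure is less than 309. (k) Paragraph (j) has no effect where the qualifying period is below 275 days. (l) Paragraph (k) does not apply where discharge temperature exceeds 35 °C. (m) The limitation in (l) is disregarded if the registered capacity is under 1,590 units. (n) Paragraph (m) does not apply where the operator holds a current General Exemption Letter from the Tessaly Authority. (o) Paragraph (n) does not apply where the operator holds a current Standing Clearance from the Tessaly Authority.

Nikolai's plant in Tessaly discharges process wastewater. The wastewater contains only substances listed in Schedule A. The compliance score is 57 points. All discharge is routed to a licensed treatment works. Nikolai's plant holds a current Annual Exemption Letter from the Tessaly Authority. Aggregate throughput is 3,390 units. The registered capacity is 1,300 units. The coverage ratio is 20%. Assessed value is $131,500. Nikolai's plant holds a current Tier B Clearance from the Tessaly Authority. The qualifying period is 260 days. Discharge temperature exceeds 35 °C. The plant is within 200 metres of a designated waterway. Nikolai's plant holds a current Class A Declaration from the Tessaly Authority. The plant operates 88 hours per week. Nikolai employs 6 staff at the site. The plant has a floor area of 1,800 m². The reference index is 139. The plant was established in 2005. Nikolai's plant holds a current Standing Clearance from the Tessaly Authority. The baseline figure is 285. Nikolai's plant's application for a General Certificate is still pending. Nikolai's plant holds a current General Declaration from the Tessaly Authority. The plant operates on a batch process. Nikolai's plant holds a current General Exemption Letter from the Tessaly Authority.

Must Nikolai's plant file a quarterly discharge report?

Exception (a) requires that the compliance score is less than 47 points; but the compliance score is 57 points, not less than 47 points, so (a) is unavailable.
Exception (b)'s conditions are all satisfied: the wastewater is Schedule-A-only; discharge is routed to a licensed treatment works. But: (g) operates — a current Annual Exemption Letter is held. (b) is therefore removed.
Exception (c): the facility's floor area is 1,800 m², below the 2,100 m² limit; assessed value is $131,500, meeting the $126,000 threshold; the facility's operating hours per week are 88, less than the 118 limit — every condition holds. But: (h) applies — the plant is within 200 m of a designated waterway. So (c) is unavailable.
Exception (d) is satisfied on its face — a current Tier B Clearance is held; the coverage ratio is 20%, below the 21% limit; a current Class A Declaration is held. But applying paragraphs (i)–(o): (i) operates against (d): aggregate throughput is 3,390 units, less than the 3,760 units limit. (j) is engaged (the baseline figure is 285, less than the 309 limit), but yields to (k): (k) operates against (j): the qualifying period is 260 days, below the 275 days limit. (l) operates (discharge temperature exceeds 35 °C), but is overridden by (m): (m) applies — the registered capacity is 1,300 units, under the 1,590 units limit. (n) is engaged (a current General Exemption Letter is held), but is set aside by (o): (o) operates — a current Standing Clearance is held. (d) is therefore removed.
No exception is made out. Nikolai's plant falls within the general rule.

Yes — Nikolai's plant must file a quarterly discharge report.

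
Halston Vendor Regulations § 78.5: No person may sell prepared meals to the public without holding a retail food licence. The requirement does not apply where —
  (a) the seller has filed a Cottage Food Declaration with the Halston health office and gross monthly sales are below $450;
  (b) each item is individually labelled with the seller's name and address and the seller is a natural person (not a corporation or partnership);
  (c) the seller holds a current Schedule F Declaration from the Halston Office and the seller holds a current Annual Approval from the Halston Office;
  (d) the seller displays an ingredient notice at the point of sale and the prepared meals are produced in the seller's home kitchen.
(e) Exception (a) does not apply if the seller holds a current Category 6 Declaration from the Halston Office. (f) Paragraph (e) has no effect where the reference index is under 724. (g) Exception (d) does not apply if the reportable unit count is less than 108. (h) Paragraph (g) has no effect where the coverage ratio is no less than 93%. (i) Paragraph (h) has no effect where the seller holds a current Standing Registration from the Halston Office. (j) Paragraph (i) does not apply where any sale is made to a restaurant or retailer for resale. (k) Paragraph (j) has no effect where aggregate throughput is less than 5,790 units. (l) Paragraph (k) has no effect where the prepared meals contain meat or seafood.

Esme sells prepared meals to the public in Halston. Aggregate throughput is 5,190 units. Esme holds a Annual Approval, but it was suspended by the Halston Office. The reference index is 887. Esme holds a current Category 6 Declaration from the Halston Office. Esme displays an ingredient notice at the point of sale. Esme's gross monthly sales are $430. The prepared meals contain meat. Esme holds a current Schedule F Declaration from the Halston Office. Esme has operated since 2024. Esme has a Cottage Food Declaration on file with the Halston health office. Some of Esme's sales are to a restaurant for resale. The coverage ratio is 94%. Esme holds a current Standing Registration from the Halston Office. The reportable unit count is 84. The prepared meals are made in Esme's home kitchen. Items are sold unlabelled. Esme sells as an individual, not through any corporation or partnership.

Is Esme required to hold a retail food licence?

All of (a)'s requirements are met (a Cottage Food Declaration is on file; gross monthly sales are $430, below the $450 limit). But: (e) is engaged — a current Category 6 Declaration is held. (f) is not triggered (the reference index is 887, not under 724), so (e) stands. (a) is therefore removed.
Exception (b) does not apply: items are sold unlabelled.
Exception (c) fails — no current Annual Approval is held.
Exception (d): an ingredient notice is displayed; the prepared meals are home-kitchen produced — every condition holds. Applying paragraphs (g)–(l): (g) would limit (d) — the reportable unit count is 84, less than the 108 limit — but (h) sets (g) aside: (h) is engaged — the coverage ratio is 94%, meeting the 93% threshold. (i) is engaged (a current Standing Registration is held), but is displaced by (j): (j) is engaged — some sales are to a restaurant for resale. (k) applies (aggregate throughput is 5,190 units, less than the 5,790 units limit), but is overridden by (l): (l) operates against (k): the prepared meals contain meat. So (d) applies.

No — exception (d) applies; Esme is not required to hold a retail food licence.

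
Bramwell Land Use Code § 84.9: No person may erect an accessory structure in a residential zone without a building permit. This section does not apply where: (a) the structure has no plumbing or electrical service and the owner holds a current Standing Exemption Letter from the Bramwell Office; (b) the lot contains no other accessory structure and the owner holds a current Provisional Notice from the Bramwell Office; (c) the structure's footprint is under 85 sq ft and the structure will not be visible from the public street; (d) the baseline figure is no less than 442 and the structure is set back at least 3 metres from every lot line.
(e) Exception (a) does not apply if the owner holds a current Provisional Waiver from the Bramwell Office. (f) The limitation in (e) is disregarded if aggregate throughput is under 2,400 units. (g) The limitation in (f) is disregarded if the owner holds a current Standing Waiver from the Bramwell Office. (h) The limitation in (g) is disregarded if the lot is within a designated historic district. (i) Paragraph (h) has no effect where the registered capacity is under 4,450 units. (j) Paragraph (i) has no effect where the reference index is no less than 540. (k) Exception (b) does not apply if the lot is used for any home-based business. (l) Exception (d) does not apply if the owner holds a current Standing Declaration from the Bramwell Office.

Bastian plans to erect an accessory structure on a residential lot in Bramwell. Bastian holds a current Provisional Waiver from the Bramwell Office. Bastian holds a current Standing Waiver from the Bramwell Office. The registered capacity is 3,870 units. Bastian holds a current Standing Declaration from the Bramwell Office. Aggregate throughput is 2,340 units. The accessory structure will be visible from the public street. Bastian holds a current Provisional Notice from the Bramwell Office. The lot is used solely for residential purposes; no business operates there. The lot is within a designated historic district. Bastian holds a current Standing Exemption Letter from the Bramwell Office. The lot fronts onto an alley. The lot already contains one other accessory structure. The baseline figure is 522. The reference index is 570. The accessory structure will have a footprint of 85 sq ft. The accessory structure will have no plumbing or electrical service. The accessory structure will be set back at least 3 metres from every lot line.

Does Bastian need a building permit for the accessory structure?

Exception (a) is satisfied on its face — there is no plumbing or electrical service; a current Standing Exemption Letter is held. Applying paragraphs (e)–(j): (e) is engaged (a current Provisional Waiver is held), but is overridden by (f): (f) operates — aggregate throughput is 2,340 units, under the 2,400 units limit. (g) would limit (f) — a current Standing Waiver is held — but (h) sets (g) aside: (h) operates against (g): the lot is in a historic district. (i) would limit (h) — the registered capacity is 3,870 units, under the 4,450 units limit — but (j) sets (i) aside: (j) operates against (i): the reference index is 570, meeting the 540 threshold. Exception (a) stands.
Exception (b) fails — the lot already has another accessory structure.
Exception (c) fails — the structure's footprint is 85 sq ft, not under 85 sq ft.
Exception (d)'s conditions are all satisfied: the baseline figure is 522, meeting the 442 threshold; the setback is at least 3 m on every side. But applying paragraph (l): (l) operates against (d): a current Standing Declaration is held. So (d) is unavailable.

No — exception (a) applies; Bastian does not need a building permit.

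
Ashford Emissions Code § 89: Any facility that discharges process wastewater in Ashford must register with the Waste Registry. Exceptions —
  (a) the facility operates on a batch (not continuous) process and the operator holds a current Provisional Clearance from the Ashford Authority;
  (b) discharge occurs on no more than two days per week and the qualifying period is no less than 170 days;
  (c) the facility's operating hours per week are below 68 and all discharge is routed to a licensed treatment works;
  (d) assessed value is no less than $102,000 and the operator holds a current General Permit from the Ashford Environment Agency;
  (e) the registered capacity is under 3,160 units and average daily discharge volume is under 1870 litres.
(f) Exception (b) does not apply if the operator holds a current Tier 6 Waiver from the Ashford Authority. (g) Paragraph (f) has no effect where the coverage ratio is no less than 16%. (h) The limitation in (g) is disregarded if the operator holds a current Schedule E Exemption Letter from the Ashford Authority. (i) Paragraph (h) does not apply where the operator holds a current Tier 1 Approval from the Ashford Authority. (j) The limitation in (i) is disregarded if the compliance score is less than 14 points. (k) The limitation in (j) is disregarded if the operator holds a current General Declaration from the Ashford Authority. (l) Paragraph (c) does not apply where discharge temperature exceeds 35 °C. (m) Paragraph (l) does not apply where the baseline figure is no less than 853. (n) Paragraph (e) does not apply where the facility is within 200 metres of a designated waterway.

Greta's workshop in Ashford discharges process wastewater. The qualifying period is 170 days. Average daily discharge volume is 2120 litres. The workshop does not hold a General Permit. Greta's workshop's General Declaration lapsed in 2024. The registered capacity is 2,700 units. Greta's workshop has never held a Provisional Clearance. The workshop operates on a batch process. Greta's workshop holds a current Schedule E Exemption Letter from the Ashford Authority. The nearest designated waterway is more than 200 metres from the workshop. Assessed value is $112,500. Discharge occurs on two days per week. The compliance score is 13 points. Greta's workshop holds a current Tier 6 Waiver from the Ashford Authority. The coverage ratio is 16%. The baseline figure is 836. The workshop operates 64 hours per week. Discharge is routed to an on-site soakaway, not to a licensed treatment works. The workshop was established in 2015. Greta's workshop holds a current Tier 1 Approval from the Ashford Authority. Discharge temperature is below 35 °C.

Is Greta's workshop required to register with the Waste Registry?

Exception (a) does not apply: there is no Provisional Clearance in force.
Exception (b)'s conditions are all satisfied: discharge occurs on no more than two days per week; the qualifying period is 170 days, meeting the 170 days threshold. Turning to paragraphs (f)–(k): (f) operates against (b): a current Tier 6 Waiver is held. (g) is engaged (the coverage ratio is 16%, meeting the 16% threshold), but is overridden by (h): (h) applies — a current Schedule E Exemption Letter is held. (i) would limit (h) — a current Tier 1 Approval is held — but (j) sets (i) aside: (j) operates — the compliance score is 13 points, less than the 14 points limit. (k) does not operate here (there is no General Declaration in force), so (j) stands. Exception (b) does not apply.
Exception (c) requires that all discharge is routed to a licensed treatment works; but discharge is not routed to a licensed treatment works, so (c) is unavailable.
Exception (d) requires that the operator holds a current General Permit from the Ashford Environment Agency; but no General Permit is held, so (d) is unavailable.
Exception (e) requires that average daily discharge volume is under 1870 litres; but average daily discharge volume is 2120 litres, not under 1870 litres, so (e) is unavailable.
No exception is made out. Greta's workshop falls within the general rule.

Yes — Greta's workshop must register with the Waste Registry.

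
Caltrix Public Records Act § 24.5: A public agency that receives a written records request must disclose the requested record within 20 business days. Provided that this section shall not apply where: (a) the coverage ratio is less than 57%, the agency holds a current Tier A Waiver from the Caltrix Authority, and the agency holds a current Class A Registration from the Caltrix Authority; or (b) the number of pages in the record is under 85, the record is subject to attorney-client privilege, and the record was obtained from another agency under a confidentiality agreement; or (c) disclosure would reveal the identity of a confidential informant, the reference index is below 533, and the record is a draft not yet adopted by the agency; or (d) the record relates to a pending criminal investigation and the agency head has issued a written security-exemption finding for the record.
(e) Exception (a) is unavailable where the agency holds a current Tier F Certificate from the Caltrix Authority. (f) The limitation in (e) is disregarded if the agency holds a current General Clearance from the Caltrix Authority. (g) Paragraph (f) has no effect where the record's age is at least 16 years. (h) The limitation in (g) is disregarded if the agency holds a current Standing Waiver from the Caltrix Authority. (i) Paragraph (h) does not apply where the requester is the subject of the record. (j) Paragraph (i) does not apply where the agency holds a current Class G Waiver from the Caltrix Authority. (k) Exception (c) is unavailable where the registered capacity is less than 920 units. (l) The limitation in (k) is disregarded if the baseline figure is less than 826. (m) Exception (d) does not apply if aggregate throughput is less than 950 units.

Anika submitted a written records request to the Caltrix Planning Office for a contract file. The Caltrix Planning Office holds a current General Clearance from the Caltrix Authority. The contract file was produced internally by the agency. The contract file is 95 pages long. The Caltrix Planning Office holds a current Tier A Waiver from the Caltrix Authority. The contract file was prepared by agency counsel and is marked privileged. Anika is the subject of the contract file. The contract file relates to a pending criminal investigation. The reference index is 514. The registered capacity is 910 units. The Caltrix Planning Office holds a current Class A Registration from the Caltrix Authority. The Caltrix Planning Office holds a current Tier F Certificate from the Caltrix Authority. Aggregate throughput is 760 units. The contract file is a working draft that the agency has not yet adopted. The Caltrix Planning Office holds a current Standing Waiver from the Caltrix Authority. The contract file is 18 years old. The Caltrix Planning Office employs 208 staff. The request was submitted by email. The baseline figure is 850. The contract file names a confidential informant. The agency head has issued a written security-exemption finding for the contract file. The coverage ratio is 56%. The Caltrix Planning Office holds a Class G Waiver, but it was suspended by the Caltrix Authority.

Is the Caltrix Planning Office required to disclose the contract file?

Yes — the Caltrix Planning Office must disclose the contract file.

Exception (a): the coverage ratio is 56%, less than the 57% limit; a current Tier A Waiver is held; a current Class A Registration is held — every condition holds. However, paragraphs (e)–(j) must be considered: (e) operates against (a): a current Tier F Certificate is held. (f) applies (a current General Clearance is held), but is itself disapplied by (g): (g) is triggered — the record's age is 18 years, meeting the 16 years threshold. (h) would limit (g) — a current Standing Waiver is held — but (i) sets (h) aside: (i) applies — Anika is the subject of the contract file. (j) is not triggered (no current Class G Waiver is held), so (i) stands. So (a) is unavailable.
Exception (b) fails — the number of pages in the record is 95, not under 85.
Exception (c): the contract file names a confidential informant; the reference index is 514, below the 533 limit; the contract file is an unadopted draft — every condition holds. Turning to paragraphs (k)–(l): (k) operates against (c): the registered capacity is 910 units, less than the 920 units limit. (l), which would lift (k), does not operate here — the baseline figure is 850, not less than 826. So (c) is unavailable.
Exception (d)'s conditions are all satisfied: the contract file relates to a pending investigation; a written security-exemption finding has been issued. However, paragraph (m) must be considered: (m) operates against (d): aggregate throughput is 760 units, less than the 950 units limit. (d) is therefore removed.
No exception is made out. the Caltrix Planning Office falls within the general rule.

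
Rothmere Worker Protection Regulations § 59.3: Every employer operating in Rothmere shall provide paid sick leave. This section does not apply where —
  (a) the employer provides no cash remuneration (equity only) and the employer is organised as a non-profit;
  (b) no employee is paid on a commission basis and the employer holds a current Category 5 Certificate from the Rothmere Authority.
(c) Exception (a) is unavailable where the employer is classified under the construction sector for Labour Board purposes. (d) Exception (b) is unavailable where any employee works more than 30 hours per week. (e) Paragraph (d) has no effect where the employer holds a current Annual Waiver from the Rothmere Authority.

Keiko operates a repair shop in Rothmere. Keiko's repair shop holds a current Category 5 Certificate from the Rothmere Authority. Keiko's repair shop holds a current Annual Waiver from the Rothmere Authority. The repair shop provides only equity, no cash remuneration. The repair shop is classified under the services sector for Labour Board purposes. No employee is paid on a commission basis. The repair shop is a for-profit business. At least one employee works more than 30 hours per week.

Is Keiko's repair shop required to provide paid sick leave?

Exception (a) requires that the employer is organised as a non-profit; but the employer is for-profit, so (a) is unavailable.
All of (b)'s requirements are met (no employee is paid on commission; a current Category 5 Certificate is held). Considering the limiting provisions: (d) would limit (b) — at least one employee exceeds 30 hours/week — but (e) sets (d) aside: (e) operates against (d): a current Annual Waiver is held. So (b) applies.

No — exception (b) applies; Keiko's repair shop is not required to provide paid sick leave.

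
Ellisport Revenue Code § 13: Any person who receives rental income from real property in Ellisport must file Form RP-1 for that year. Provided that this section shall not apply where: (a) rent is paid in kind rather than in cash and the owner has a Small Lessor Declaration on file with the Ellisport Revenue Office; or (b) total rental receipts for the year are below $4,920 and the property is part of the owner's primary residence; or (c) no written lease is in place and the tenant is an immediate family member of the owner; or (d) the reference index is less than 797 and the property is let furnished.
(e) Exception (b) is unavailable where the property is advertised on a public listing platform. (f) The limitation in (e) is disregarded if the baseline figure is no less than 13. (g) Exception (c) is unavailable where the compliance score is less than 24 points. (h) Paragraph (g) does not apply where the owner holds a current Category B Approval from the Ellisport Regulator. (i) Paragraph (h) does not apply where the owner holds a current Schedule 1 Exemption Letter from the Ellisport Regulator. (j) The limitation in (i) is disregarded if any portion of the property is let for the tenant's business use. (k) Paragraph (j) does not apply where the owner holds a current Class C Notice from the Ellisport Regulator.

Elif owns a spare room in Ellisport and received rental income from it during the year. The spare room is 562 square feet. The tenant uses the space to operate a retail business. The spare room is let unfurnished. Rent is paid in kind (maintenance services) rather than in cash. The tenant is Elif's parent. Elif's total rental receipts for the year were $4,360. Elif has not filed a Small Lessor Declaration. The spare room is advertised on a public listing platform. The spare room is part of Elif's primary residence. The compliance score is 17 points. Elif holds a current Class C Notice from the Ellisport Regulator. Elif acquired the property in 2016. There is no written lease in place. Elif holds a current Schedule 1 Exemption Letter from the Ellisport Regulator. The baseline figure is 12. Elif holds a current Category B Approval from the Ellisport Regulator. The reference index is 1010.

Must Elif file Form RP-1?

Yes — Elif must file Form RP-1.

Exception (a) requires that the owner has a Small Lessor Declaration on file with the Ellisport Revenue Office; but no Small Lessor Declaration is on file, so (a) is unavailable.
Exception (b): total rental receipts for the year are $4,360, below the $4,920 limit; the spare room is part of the primary residence — every condition holds. But applying paragraphs (e)–(f): (e) operates against (b): the property is publicly advertised. (f), which would lift (e), is inapplicable — the baseline figure is 12, short of 13. Exception (b) does not apply.
Exception (c) is satisfied on its face — there is no written lease; the tenant is an immediate family member. Turning to paragraphs (g)–(k): (g) operates — the compliance score is 17 points, less than the 24 points limit. (h) would limit (g) — a current Category B Approval is held — but (i) sets (h) aside: (i) operates — a current Schedule 1 Exemption Letter is held. (j) is triggered (the space is let for business use), but is displaced by (k): (k) operates — a current Class C Notice is held. (c) is therefore removed.
Exception (d) fails — the reference index is 1,010, not less than 797.
No exception displaces § 13.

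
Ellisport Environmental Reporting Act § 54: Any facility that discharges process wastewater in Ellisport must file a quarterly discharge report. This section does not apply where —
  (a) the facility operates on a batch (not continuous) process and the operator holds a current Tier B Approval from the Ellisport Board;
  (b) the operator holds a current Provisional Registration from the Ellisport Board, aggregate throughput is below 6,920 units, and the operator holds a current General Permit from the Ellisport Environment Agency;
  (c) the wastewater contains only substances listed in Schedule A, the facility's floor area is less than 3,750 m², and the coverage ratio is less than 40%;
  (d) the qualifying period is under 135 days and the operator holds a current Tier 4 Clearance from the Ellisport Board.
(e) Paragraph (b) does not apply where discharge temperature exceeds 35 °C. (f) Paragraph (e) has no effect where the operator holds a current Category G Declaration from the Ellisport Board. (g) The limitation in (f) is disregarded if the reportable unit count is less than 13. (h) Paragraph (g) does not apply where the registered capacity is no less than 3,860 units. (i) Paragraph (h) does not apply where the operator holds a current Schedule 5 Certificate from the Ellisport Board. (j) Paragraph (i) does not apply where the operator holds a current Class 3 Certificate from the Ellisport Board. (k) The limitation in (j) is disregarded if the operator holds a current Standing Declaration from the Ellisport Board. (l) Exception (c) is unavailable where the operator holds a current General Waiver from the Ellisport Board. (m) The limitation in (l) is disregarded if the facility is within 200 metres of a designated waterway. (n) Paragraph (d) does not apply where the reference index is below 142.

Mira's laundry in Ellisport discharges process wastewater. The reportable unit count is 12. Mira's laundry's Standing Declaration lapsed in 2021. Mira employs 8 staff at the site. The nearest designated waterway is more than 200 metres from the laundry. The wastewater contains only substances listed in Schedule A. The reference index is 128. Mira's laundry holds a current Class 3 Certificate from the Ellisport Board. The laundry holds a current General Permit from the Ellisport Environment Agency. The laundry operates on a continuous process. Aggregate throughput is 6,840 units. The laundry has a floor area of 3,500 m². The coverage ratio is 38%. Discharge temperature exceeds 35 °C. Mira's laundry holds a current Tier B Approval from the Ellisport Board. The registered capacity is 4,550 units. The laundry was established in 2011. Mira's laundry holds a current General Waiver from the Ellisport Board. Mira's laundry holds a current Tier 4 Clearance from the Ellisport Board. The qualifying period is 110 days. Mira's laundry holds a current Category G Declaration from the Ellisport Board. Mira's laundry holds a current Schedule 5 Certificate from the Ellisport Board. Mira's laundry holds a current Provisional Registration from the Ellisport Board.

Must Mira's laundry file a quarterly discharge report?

No — exception (b) applies; Mira's laundry is not required to file a quarterly discharge report.

Exception (a) does not apply: the facility operates on a continuous process.
Exception (b)'s conditions are all satisfied: a current Provisional Registration is held; aggregate throughput is 6,840 units, below the 6,920 units limit; a current General Permit is held. As to paragraphs (e)–(k): (e) would limit (b) — discharge temperature exceeds 35 °C — but (f) sets (e) aside: (f) operates against (e): a current Category G Declaration is held. (g) is engaged (the reportable unit count is 12, less than the 13 limit), but is overridden by (h): (h) operates against (g): the registered capacity is 4,550 units, meeting the 3,860 units threshold. (i) is triggered (a current Schedule 5 Certificate is held), but is set aside by (j): (j) applies — a current Class 3 Certificate is held. (k), which would lift (j), does not operate here — the Standing Declaration is not current. So (b) applies.
Exception (c): the wastewater is Schedule-A-only; the facility's floor area is 3,500 m², less than the 3,750 m² limit; the coverage ratio is 38%, less than the 40% limit — every condition holds. But applying paragraphs (l)–(m): (l) is triggered — a current General Waiver is held. (m), which would lift (l), is inapplicable — the laundry is more than 200 m from any designated waterway. So (c) is unavailable.
All of (d)'s requirements are met (the qualifying period is 110 days, under the 135 days limit; a current Tier 4 Clearance is held). Turning to paragraph (n): (n) operates against (d): the reference index is 128, below the 142 limit. So (d) is unavailable.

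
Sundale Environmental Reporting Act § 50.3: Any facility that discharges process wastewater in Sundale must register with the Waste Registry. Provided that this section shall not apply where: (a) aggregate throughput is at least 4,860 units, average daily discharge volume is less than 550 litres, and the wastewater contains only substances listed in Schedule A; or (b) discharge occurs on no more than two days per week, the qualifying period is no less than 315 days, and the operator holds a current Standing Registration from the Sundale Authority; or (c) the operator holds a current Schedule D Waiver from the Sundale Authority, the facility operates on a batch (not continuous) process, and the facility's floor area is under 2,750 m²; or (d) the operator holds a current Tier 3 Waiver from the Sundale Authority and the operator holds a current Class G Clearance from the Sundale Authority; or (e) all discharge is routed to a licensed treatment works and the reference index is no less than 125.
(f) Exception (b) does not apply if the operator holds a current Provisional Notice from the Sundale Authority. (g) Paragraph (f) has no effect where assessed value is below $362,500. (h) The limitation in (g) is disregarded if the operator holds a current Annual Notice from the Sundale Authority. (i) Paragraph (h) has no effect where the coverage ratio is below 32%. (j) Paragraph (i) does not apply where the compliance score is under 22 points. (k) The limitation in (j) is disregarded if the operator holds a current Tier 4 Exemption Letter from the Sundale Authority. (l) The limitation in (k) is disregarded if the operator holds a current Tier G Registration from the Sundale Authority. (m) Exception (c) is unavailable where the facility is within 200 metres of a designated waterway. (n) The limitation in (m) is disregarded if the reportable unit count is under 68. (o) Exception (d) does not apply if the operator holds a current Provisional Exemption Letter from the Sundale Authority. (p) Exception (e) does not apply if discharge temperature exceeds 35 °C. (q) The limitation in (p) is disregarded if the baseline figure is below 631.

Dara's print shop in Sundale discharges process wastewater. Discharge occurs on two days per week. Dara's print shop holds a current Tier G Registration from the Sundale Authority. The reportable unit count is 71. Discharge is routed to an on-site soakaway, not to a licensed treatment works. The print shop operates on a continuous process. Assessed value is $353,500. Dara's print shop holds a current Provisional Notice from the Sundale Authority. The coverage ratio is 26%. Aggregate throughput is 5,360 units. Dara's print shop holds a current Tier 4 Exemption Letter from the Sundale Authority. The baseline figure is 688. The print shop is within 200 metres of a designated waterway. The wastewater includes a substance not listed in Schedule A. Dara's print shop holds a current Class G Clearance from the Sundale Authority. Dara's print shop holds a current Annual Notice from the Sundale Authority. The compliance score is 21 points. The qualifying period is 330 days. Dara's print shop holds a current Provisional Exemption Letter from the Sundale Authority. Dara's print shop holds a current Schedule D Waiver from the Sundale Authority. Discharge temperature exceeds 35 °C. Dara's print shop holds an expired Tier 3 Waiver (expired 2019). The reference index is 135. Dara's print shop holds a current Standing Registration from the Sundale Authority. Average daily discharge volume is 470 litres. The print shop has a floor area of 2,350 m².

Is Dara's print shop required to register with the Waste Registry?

Exception (a) fails — the wastewater includes a non-Schedule-A substance.
Exception (b) is satisfied on its face — discharge occurs on no more than two days per week; the qualifying period is 330 days, meeting the 315 days threshold; a current Standing Registration is held. But: (f) operates against (b): a current Provisional Notice is held. (g) applies (assessed value is $353,500, below the $362,500 limit), but is displaced by (h): (h) operates against (g): a current Annual Notice is held. (i) operates (the coverage ratio is 26%, below the 32% limit), but is displaced by (j): (j) operates against (i): the compliance score is 21 points, under the 22 points limit. (k) would limit (j) — a current Tier 4 Exemption Letter is held — but (l) sets (k) aside: (l) applies — a current Tier G Registration is held. So (b) is unavailable.
Exception (c) does not apply: the facility operates on a continuous process.
Exception (d) fails — no current Tier 3 Waiver is held.
Exception (e) does not apply: discharge is not routed to a licensed treatment works.
None of the exceptions is available; § 50.3 applies in full.

Yes — Dara's print shop must register with the Waste Registry.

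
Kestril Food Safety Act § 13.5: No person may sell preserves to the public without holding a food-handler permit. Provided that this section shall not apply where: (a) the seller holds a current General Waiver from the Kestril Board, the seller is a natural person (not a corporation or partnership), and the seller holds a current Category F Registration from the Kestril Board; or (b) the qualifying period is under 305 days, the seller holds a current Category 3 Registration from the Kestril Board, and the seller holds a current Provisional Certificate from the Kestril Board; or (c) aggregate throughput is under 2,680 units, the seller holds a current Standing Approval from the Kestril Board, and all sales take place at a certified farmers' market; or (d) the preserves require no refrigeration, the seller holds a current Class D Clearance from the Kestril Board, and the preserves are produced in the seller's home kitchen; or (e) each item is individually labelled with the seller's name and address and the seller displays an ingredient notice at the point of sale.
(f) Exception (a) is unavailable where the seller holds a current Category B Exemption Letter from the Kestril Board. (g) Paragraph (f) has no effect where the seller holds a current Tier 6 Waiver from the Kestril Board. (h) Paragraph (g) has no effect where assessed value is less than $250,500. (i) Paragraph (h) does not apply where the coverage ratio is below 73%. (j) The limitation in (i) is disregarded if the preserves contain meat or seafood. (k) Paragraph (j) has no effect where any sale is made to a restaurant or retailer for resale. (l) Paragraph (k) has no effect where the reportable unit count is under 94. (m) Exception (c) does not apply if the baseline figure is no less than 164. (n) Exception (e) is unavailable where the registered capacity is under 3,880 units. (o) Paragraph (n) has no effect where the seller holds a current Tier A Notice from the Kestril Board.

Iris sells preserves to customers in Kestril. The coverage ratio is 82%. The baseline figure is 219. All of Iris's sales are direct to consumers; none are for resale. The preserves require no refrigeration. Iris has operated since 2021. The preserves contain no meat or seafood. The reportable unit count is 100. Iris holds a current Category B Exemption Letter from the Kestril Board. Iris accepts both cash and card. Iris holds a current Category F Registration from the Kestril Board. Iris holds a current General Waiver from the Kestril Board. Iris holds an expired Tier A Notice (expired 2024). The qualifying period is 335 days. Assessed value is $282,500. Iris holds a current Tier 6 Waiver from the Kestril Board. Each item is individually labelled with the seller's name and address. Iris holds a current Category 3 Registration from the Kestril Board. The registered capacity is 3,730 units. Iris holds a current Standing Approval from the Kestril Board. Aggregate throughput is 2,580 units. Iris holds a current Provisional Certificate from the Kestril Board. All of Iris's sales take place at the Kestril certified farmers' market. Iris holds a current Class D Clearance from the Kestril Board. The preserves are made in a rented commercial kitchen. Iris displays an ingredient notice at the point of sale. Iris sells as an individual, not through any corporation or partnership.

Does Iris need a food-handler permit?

Exception (a)'s conditions are all satisfied: a current General Waiver is held; the seller is a natural person; a current Category F Registration is held. Under paragraphs (f)–(l): (f) is engaged (a current Category B Exemption Letter is held), but is itself disapplied by (g): (g) is engaged — a current Tier 6 Waiver is held. (h) is inapplicable (assessed value is $282,500, not less than $250,500), so (g) stands. Exception (a) stands.
Exception (b) requires that the qualifying period is under 305 days; but the qualifying period is 335 days, not under 305 days, so (b) is unavailable.
All of (c)'s requirements are met (aggregate throughput is 2,580 units, under the 2,680 units limit; a current Standing Approval is held; all sales are at a certified farmers' market). Turning to paragraph (m): (m) operates — the baseline figure is 219, meeting the 164 threshold. (c) is therefore removed.
Exception (d) does not apply: the preserves are made in a commercial kitchen, not a home kitchen.
Exception (e)'s conditions are all satisfied: items are individually labelled; an ingredient notice is displayed. However, paragraphs (n)–(o) must be considered: (n) applies — the registered capacity is 3,730 units, under the 3,880 units limit. (o) is not triggered (the Tier A Notice is not current), so (n) stands. Exception (e) does not apply.

No — exception (a) applies; Iris is not required to hold a food-handler permit.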